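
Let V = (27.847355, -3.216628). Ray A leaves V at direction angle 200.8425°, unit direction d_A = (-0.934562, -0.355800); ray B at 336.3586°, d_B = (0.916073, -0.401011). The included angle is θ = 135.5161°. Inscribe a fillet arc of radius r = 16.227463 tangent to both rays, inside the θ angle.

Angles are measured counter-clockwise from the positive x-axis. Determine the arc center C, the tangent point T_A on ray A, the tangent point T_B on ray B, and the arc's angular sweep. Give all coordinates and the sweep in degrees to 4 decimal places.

bisector direction at 268.6005° = (-0.024423,-0.999702)
center distance |VC| = r/sin(θ/2) = 16.227463/sin(67.7580°) = 17.531951
C = V + |VC|·bis = (27.4192,-20.7433)
T_A = V + ((C−V)·d_A)·d_A = V + 6.6362·d_A = (21.6454,-5.5778)
T_B = V + ((C−V)·d_B)·d_B = V + 6.6362·d_B = (33.9266,-5.8778)
sweep = 180° − θ = 44.4839°

center=(27.4192,-20.7433) T_A=(21.6454,-5.5778) T_B=(33.9266,-5.8778) sweep=44.4839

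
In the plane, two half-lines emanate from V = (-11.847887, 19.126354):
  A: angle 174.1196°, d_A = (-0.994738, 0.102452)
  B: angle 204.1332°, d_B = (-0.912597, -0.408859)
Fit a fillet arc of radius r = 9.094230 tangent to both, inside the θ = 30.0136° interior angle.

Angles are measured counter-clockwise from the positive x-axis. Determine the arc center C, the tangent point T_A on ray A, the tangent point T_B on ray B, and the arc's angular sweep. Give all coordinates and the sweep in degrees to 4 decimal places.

center=(-46.5251,13.5556) T_A=(-45.5934,22.6019) T_B=(-42.8069,5.2562) sweep=149.9864

bisector direction at 189.1264° = (-0.987341,-0.158613)
center distance |VC| = r/sin(θ/2) = 9.094230/sin(15.0068°) = 35.121850
C = V + |VC|·bis = (-46.5251,13.5556)
T_A = V + ((C−V)·d_A)·d_A = V + 33.9240·d_A = (-45.5934,22.6019)
T_B = V + ((C−V)·d_B)·d_B = V + 33.9240·d_B = (-42.8069,5.2562)
sweep = 180° − θ = 149.9864°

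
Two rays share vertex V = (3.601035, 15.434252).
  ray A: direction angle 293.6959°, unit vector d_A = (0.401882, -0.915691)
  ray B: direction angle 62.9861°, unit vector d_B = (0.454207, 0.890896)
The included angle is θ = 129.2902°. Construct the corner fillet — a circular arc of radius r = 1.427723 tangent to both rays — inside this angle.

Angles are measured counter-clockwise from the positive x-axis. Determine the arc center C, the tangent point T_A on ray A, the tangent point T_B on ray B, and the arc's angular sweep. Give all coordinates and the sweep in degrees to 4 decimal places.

center=(5.1803,15.3885) T_A=(3.8729,14.8147) T_B=(3.9083,16.0370) sweep=50.7098

bisector direction at 358.3410° = (0.999581,-0.028951)
center distance |VC| = r/sin(θ/2) = 1.427723/sin(64.6451°) = 1.579912
C = V + |VC|·bis = (5.1803,15.3885)
T_A = V + ((C−V)·d_A)·d_A = V + 0.6766·d_A = (3.8729,14.8147)
T_B = V + ((C−V)·d_B)·d_B = V + 0.6766·d_B = (3.9083,16.0370)
sweep = 180° − θ = 50.7098°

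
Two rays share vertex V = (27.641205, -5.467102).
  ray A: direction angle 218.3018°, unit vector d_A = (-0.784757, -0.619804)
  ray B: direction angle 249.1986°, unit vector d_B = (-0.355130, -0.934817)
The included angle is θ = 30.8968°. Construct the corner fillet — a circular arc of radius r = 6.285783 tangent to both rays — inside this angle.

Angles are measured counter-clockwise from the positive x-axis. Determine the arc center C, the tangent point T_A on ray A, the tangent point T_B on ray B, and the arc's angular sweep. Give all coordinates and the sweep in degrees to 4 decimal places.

bisector direction at 233.7502° = (-0.591307,-0.806447)
center distance |VC| = r/sin(θ/2) = 6.285783/sin(15.4484°) = 23.597901
C = V + |VC|·bis = (13.6876,-24.4976)
T_A = V + ((C−V)·d_A)·d_A = V + 22.7453·d_A = (9.7917,-19.5647)
T_B = V + ((C−V)·d_B)·d_B = V + 22.7453·d_B = (19.5637,-26.7298)
sweep = 180° − θ = 149.1032°

center=(13.6876,-24.4976) T_A=(9.7917,-19.5647) T_B=(19.5637,-26.7298) sweep=149.1032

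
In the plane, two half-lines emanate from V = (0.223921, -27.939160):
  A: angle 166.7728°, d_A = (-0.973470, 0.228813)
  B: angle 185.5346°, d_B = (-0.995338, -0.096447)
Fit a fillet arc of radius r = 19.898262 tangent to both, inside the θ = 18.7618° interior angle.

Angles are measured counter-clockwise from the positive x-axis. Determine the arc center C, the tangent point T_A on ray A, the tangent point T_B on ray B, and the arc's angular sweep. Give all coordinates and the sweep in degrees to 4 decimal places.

center=(-121.5785,-19.7502) T_A=(-117.0255,-0.3798) T_B=(-119.6594,-39.5557) sweep=161.2382

bisector direction at 176.1537° = (-0.997748,0.067080)
center distance |VC| = r/sin(θ/2) = 19.898262/sin(9.3809°) = 122.077420
C = V + |VC|·bis = (-121.5785,-19.7502)
T_A = V + ((C−V)·d_A)·d_A = V + 120.4448·d_A = (-117.0255,-0.3798)
T_B = V + ((C−V)·d_B)·d_B = V + 120.4448·d_B = (-119.6594,-39.5557)
sweep = 180° − θ = 161.2382°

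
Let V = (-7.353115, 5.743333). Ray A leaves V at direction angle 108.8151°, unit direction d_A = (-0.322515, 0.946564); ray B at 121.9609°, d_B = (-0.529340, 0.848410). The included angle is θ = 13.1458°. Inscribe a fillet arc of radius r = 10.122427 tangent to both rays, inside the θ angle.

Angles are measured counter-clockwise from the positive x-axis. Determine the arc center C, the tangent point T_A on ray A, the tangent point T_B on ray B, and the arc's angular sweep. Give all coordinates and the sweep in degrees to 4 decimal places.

bisector direction at 115.3880° = (-0.428746,0.903425)
center distance |VC| = r/sin(θ/2) = 10.122427/sin(6.5729°) = 88.430740
C = V + |VC|·bis = (-45.2674,85.6339)
T_A = V + ((C−V)·d_A)·d_A = V + 87.8495·d_A = (-35.6859,88.8985)
T_B = V + ((C−V)·d_B)·d_B = V + 87.8495·d_B = (-53.8554,80.2757)
sweep = 180° − θ = 166.8542°

center=(-45.2674,85.6339) T_A=(-35.6859,88.8985) T_B=(-53.8554,80.2757) sweep=166.8542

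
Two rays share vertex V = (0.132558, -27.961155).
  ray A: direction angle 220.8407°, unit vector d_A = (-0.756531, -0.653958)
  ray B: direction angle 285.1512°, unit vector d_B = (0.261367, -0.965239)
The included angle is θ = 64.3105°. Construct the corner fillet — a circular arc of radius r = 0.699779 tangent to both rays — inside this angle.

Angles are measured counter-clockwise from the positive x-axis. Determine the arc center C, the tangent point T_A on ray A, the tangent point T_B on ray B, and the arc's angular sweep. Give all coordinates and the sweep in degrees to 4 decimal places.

center=(-0.2520,-29.2185) T_A=(-0.7096,-28.6891) T_B=(0.4235,-29.0356) sweep=115.6895

bisector direction at 252.9959° = (-0.292439,-0.956284)
center distance |VC| = r/sin(θ/2) = 0.699779/sin(32.1553°) = 1.314842
C = V + |VC|·bis = (-0.2520,-29.2185)
T_A = V + ((C−V)·d_A)·d_A = V + 1.1132·d_A = (-0.7096,-28.6891)
T_B = V + ((C−V)·d_B)·d_B = V + 1.1132·d_B = (0.4235,-29.0356)
sweep = 180° − θ = 115.6895°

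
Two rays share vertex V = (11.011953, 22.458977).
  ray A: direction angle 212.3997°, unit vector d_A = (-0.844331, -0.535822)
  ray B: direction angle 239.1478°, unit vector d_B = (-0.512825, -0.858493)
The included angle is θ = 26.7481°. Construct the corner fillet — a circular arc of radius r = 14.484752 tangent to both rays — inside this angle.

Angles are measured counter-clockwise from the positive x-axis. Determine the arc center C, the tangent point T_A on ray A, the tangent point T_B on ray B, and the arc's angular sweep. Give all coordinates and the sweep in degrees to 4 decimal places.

bisector direction at 225.7738° = (-0.697493,-0.716591)
center distance |VC| = r/sin(θ/2) = 14.484752/sin(13.3741°) = 62.621250
C = V + |VC|·bis = (-32.6660,-22.4149)
T_A = V + ((C−V)·d_A)·d_A = V + 60.9230·d_A = (-40.4272,-10.1849)
T_B = V + ((C−V)·d_B)·d_B = V + 60.9230·d_B = (-20.2309,-29.8430)
sweep = 180° − θ = 153.2519°

center=(-32.6660,-22.4149) T_A=(-40.4272,-10.1849) T_B=(-20.2309,-29.8430) sweep=153.2519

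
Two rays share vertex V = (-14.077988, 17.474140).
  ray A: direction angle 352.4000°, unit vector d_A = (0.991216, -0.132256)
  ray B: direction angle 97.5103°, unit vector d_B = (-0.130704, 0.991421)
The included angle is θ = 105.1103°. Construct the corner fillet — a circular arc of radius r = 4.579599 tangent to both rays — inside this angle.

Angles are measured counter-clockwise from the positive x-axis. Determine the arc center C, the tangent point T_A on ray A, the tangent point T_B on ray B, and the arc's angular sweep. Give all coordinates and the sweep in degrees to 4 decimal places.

bisector direction at 44.9551° = (0.707660,0.706553)
center distance |VC| = r/sin(θ/2) = 4.579599/sin(52.5551°) = 5.768201
C = V + |VC|·bis = (-9.9961,21.5497)
T_A = V + ((C−V)·d_A)·d_A = V + 3.5071·d_A = (-10.6017,17.0103)
T_B = V + ((C−V)·d_B)·d_B = V + 3.5071·d_B = (-14.5364,20.9511)
sweep = 180° − θ = 74.8897°

center=(-9.9961,21.5497) T_A=(-10.6017,17.0103) T_B=(-14.5364,20.9511) sweep=74.8897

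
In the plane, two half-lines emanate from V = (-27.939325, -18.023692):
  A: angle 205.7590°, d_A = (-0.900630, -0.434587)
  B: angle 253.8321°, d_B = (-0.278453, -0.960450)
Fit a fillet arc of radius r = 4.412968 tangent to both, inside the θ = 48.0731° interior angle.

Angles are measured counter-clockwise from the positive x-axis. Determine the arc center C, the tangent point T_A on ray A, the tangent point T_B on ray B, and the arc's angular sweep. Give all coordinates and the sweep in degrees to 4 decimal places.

center=(-34.9330,-26.2982) T_A=(-36.8508,-22.3238) T_B=(-30.6945,-27.5271) sweep=131.9269

bisector direction at 229.7955° = (-0.645517,-0.763746)
center distance |VC| = r/sin(θ/2) = 4.412968/sin(24.0365°) = 10.834173
C = V + |VC|·bis = (-34.9330,-26.2982)
T_A = V + ((C−V)·d_A)·d_A = V + 9.8947·d_A = (-36.8508,-22.3238)
T_B = V + ((C−V)·d_B)·d_B = V + 9.8947·d_B = (-30.6945,-27.5271)
sweep = 180° − θ = 131.9269°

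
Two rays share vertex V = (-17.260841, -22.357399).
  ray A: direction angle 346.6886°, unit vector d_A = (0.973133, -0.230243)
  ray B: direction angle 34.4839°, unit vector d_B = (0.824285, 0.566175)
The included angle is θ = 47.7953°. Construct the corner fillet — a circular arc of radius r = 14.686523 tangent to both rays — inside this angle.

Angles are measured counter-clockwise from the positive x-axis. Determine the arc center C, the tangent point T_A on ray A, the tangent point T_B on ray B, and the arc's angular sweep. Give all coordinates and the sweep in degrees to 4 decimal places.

center=(18.3758,-15.6970) T_A=(14.9943,-29.9890) T_B=(10.0607,-3.5911) sweep=132.2047

bisector direction at 10.5863° = (0.982979,0.183715)
center distance |VC| = r/sin(θ/2) = 14.686523/sin(23.8976°) = 36.253702
C = V + |VC|·bis = (18.3758,-15.6970)
T_A = V + ((C−V)·d_A)·d_A = V + 33.1457·d_A = (14.9943,-29.9890)
T_B = V + ((C−V)·d_B)·d_B = V + 33.1457·d_B = (10.0607,-3.5911)
sweep = 180° − θ = 132.2047°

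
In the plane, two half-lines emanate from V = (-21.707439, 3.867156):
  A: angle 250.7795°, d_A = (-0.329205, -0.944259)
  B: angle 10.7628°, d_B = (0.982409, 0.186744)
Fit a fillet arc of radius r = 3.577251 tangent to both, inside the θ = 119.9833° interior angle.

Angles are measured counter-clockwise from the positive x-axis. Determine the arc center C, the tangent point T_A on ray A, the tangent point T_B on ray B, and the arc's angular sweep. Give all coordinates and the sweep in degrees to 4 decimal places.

center=(-19.0097,0.7386) T_A=(-22.3876,1.9163) T_B=(-19.6778,4.2530) sweep=60.0167

bisector direction at 310.7712° = (0.653039,-0.757324)
center distance |VC| = r/sin(θ/2) = 3.577251/sin(59.9916°) = 4.131001
C = V + |VC|·bis = (-19.0097,0.7386)
T_A = V + ((C−V)·d_A)·d_A = V + 2.0660·d_A = (-22.3876,1.9163)
T_B = V + ((C−V)·d_B)·d_B = V + 2.0660·d_B = (-19.6778,4.2530)
sweep = 180° − θ = 60.0167°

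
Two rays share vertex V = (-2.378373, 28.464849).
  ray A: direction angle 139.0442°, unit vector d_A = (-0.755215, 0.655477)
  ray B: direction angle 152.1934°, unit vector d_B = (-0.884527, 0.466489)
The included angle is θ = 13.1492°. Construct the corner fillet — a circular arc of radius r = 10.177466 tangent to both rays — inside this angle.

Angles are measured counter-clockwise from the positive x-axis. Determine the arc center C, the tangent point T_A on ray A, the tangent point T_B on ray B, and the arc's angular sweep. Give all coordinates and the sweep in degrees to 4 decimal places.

bisector direction at 145.6188° = (-0.825299,0.564696)
center distance |VC| = r/sin(θ/2) = 10.177466/sin(6.5746°) = 88.888678
C = V + |VC|·bis = (-75.7381,78.6600)
T_A = V + ((C−V)·d_A)·d_A = V + 88.3041·d_A = (-69.0670,86.3461)
T_B = V + ((C−V)·d_B)·d_B = V + 88.3041·d_B = (-80.4858,69.6577)
sweep = 180° − θ = 166.8508°

center=(-75.7381,78.6600) T_A=(-69.0670,86.3461) T_B=(-80.4858,69.6577) sweep=166.8508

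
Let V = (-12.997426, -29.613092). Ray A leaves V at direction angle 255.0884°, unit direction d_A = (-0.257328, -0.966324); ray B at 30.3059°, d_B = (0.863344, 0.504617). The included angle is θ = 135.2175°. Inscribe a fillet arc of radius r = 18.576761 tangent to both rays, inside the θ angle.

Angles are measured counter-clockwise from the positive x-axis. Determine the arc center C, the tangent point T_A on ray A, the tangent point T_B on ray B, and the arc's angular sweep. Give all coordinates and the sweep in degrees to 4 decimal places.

bisector direction at 322.6972° = (0.795443,-0.606028)
center distance |VC| = r/sin(θ/2) = 18.576761/sin(67.6088°) = 20.091581
C = V + |VC|·bis = (2.9843,-41.7892)
T_A = V + ((C−V)·d_A)·d_A = V + 7.6535·d_A = (-14.9669,-37.0088)
T_B = V + ((C−V)·d_B)·d_B = V + 7.6535·d_B = (-6.3899,-25.7510)
sweep = 180° − θ = 44.7825°

center=(2.9843,-41.7892) T_A=(-14.9669,-37.0088) T_B=(-6.3899,-25.7510) sweep=44.7825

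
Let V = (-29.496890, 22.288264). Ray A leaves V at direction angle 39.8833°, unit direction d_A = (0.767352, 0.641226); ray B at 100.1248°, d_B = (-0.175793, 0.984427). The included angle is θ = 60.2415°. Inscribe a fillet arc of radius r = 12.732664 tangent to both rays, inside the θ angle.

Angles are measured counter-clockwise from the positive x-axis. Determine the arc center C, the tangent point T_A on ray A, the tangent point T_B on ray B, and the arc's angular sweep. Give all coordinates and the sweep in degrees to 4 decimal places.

center=(-20.8206,46.1315) T_A=(-12.6561,36.3610) T_B=(-33.3550,43.8932) sweep=119.7585

bisector direction at 70.0041° = (0.341954,0.939717)
center distance |VC| = r/sin(θ/2) = 12.732664/sin(30.1208°) = 25.372767
C = V + |VC|·bis = (-20.8206,46.1315)
T_A = V + ((C−V)·d_A)·d_A = V + 21.9467·d_A = (-12.6561,36.3610)
T_B = V + ((C−V)·d_B)·d_B = V + 21.9467·d_B = (-33.3550,43.8932)
sweep = 180° − θ = 119.7585°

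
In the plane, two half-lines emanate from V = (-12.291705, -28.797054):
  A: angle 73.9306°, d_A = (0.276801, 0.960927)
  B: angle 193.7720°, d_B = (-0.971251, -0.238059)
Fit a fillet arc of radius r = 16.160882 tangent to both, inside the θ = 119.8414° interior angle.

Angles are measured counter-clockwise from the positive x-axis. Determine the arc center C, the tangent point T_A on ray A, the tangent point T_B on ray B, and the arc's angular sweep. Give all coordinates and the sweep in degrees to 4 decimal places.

bisector direction at 133.8513° = (-0.692789,0.721140)
center distance |VC| = r/sin(θ/2) = 16.160882/sin(59.9207°) = 18.675921
C = V + |VC|·bis = (-25.2302,-15.3291)
T_A = V + ((C−V)·d_A)·d_A = V + 9.3603·d_A = (-9.7007,-19.8025)
T_B = V + ((C−V)·d_B)·d_B = V + 9.3603·d_B = (-21.3829,-31.0254)
sweep = 180° − θ = 60.1586°

center=(-25.2302,-15.3291) T_A=(-9.7007,-19.8025) T_B=(-21.3829,-31.0254) sweep=60.1586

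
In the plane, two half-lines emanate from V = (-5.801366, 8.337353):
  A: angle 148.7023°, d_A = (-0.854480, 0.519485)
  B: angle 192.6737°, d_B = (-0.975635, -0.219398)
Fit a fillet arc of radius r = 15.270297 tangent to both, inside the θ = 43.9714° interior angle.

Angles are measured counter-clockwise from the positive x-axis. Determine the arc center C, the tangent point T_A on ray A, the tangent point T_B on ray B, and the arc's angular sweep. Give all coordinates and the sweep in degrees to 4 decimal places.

center=(-46.0526,14.9374) T_A=(-38.1199,27.9856) T_B=(-42.7023,0.0392) sweep=136.0286

bisector direction at 170.6880° = (-0.986822,0.161811)
center distance |VC| = r/sin(θ/2) = 15.270297/sin(21.9857°) = 40.788754
C = V + |VC|·bis = (-46.0526,14.9374)
T_A = V + ((C−V)·d_A)·d_A = V + 37.8225·d_A = (-38.1199,27.9856)
T_B = V + ((C−V)·d_B)·d_B = V + 37.8225·d_B = (-42.7023,0.0392)
sweep = 180° − θ = 136.0286°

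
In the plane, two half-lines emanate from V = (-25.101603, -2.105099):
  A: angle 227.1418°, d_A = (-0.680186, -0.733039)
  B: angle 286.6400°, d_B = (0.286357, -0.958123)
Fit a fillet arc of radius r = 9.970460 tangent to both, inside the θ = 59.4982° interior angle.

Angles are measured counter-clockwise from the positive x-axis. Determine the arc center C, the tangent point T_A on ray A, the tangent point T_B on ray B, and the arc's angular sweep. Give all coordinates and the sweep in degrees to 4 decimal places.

center=(-29.6589,-21.6750) T_A=(-36.9677,-14.8932) T_B=(-20.1060,-18.8199) sweep=120.5018

bisector direction at 256.8909° = (-0.226806,-0.973940)
center distance |VC| = r/sin(θ/2) = 9.970460/sin(29.7491°) = 20.093516
C = V + |VC|·bis = (-29.6589,-21.6750)
T_A = V + ((C−V)·d_A)·d_A = V + 17.4453·d_A = (-36.9677,-14.8932)
T_B = V + ((C−V)·d_B)·d_B = V + 17.4453·d_B = (-20.1060,-18.8199)
sweep = 180° − θ = 120.5018°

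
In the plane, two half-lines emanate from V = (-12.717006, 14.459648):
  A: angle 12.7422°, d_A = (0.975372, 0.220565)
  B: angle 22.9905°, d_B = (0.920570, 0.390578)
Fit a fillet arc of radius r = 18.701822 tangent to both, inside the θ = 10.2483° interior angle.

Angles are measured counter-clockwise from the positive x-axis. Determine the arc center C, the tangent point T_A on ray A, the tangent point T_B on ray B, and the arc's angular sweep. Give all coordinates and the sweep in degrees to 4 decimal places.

bisector direction at 17.8664° = (0.951775,0.306798)
center distance |VC| = r/sin(θ/2) = 18.701822/sin(5.1242°) = 209.393795
C = V + |VC|·bis = (186.5787,78.7012)
T_A = V + ((C−V)·d_A)·d_A = V + 208.5570·d_A = (190.7037,60.4599)
T_B = V + ((C−V)·d_B)·d_B = V + 208.5570·d_B = (179.2742,95.9175)
sweep = 180° − θ = 169.7517°

center=(186.5787,78.7012) T_A=(190.7037,60.4599) T_B=(179.2742,95.9175) sweep=169.7517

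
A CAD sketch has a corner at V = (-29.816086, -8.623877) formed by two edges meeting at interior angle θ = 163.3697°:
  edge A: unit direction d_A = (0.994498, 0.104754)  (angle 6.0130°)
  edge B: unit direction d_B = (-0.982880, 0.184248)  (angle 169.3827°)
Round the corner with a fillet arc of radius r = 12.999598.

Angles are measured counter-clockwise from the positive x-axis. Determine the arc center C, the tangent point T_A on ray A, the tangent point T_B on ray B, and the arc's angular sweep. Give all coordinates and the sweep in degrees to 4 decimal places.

center=(-29.2884,4.5032) T_A=(-27.9266,-8.4248) T_B=(-31.6835,-8.2738) sweep=16.6303

bisector direction at 87.6979° = (0.040169,0.999193)
center distance |VC| = r/sin(θ/2) = 12.999598/sin(81.6848°) = 13.137707
C = V + |VC|·bis = (-29.2884,4.5032)
T_A = V + ((C−V)·d_A)·d_A = V + 1.8999·d_A = (-27.9266,-8.4248)
T_B = V + ((C−V)·d_B)·d_B = V + 1.8999·d_B = (-31.6835,-8.2738)
sweep = 180° − θ = 16.6303°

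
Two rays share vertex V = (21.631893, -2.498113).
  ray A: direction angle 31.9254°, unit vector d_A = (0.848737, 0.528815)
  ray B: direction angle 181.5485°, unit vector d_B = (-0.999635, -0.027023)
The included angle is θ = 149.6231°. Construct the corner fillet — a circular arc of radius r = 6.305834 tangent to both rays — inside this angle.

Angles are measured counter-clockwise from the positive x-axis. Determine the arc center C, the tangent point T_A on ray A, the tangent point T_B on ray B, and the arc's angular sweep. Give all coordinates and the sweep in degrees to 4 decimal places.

bisector direction at 106.7370° = (-0.287978,0.957637)
center distance |VC| = r/sin(θ/2) = 6.305834/sin(74.8115°) = 6.534074
C = V + |VC|·bis = (19.7502,3.7592)
T_A = V + ((C−V)·d_A)·d_A = V + 1.7119·d_A = (23.0848,-1.5928)
T_B = V + ((C−V)·d_B)·d_B = V + 1.7119·d_B = (19.9206,-2.5444)
sweep = 180° − θ = 30.3769°

center=(19.7502,3.7592) T_A=(23.0848,-1.5928) T_B=(19.9206,-2.5444) sweep=30.3769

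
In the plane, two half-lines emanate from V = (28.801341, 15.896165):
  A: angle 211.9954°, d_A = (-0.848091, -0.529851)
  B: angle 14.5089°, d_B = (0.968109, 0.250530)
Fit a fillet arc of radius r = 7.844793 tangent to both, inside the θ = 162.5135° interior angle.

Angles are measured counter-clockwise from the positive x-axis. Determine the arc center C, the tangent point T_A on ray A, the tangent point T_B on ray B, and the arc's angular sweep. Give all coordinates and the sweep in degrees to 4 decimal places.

bisector direction at 293.2521° = (0.394778,-0.918776)
center distance |VC| = r/sin(θ/2) = 7.844793/sin(81.2567°) = 7.937026
C = V + |VC|·bis = (31.9347,8.6038)
T_A = V + ((C−V)·d_A)·d_A = V + 1.2065·d_A = (27.7781,15.2569)
T_B = V + ((C−V)·d_B)·d_B = V + 1.2065·d_B = (29.9693,16.1984)
sweep = 180° − θ = 17.4865°

center=(31.9347,8.6038) T_A=(27.7781,15.2569) T_B=(29.9693,16.1984) sweep=17.4865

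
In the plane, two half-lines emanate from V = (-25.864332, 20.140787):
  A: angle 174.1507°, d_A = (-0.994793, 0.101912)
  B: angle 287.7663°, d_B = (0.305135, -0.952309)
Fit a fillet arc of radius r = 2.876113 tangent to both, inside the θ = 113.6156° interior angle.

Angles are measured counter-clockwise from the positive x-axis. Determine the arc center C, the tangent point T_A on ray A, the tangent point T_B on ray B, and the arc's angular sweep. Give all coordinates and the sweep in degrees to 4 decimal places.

bisector direction at 230.9585° = (-0.629883,-0.776690)
center distance |VC| = r/sin(θ/2) = 2.876113/sin(56.8078°) = 3.436878
C = V + |VC|·bis = (-28.0292,17.4714)
T_A = V + ((C−V)·d_A)·d_A = V + 1.8815·d_A = (-27.7361,20.3325)
T_B = V + ((C−V)·d_B)·d_B = V + 1.8815·d_B = (-25.2902,18.3490)
sweep = 180° − θ = 66.3844°

center=(-28.0292,17.4714) T_A=(-27.7361,20.3325) T_B=(-25.2902,18.3490) sweep=66.3844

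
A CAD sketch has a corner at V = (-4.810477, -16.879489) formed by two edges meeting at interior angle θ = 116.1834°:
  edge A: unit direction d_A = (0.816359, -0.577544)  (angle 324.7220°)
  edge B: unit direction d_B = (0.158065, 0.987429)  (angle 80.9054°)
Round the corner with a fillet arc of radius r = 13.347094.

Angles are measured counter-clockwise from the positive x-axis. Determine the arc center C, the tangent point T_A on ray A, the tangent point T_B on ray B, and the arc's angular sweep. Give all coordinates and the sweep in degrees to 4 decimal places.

bisector direction at 22.8137° = (0.921770,0.387736)
center distance |VC| = r/sin(θ/2) = 13.347094/sin(58.0917°) = 15.722901
C = V + |VC|·bis = (9.6824,-10.7832)
T_A = V + ((C−V)·d_A)·d_A = V + 8.3105·d_A = (1.9739,-21.6792)
T_B = V + ((C−V)·d_B)·d_B = V + 8.3105·d_B = (-3.4969,-8.6734)
sweep = 180° − θ = 63.8166°

center=(9.6824,-10.7832) T_A=(1.9739,-21.6792) T_B=(-3.4969,-8.6734) sweep=63.8166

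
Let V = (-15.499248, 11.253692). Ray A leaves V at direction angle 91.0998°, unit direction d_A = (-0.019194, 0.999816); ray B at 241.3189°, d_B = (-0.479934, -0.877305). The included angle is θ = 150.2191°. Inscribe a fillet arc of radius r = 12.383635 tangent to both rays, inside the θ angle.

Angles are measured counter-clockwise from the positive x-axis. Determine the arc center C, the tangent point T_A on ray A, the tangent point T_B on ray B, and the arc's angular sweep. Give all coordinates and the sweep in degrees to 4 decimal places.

bisector direction at 166.2094° = (-0.971173,0.238375)
center distance |VC| = r/sin(θ/2) = 12.383635/sin(75.1095°) = 12.813941
C = V + |VC|·bis = (-27.9438,14.3082)
T_A = V + ((C−V)·d_A)·d_A = V + 3.2928·d_A = (-15.5625,14.5459)
T_B = V + ((C−V)·d_B)·d_B = V + 3.2928·d_B = (-17.0796,8.3649)
sweep = 180° − θ = 29.7809°

center=(-27.9438,14.3082) T_A=(-15.5625,14.5459) T_B=(-17.0796,8.3649) sweep=29.7809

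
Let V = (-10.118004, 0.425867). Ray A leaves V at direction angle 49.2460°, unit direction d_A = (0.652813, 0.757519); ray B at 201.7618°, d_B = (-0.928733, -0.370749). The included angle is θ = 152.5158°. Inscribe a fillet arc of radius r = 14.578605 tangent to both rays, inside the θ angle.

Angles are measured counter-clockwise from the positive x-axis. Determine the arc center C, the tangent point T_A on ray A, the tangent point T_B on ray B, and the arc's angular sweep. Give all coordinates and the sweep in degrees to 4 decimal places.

center=(-18.8342,12.6437) T_A=(-7.7906,3.1266) T_B=(-13.4292,-0.8959) sweep=27.4842

bisector direction at 125.5039° = (-0.580758,0.814076)
center distance |VC| = r/sin(θ/2) = 14.578605/sin(76.2579°) = 15.008218
C = V + |VC|·bis = (-18.8342,12.6437)
T_A = V + ((C−V)·d_A)·d_A = V + 3.5652·d_A = (-7.7906,3.1266)
T_B = V + ((C−V)·d_B)·d_B = V + 3.5652·d_B = (-13.4292,-0.8959)
sweep = 180° − θ = 27.4842°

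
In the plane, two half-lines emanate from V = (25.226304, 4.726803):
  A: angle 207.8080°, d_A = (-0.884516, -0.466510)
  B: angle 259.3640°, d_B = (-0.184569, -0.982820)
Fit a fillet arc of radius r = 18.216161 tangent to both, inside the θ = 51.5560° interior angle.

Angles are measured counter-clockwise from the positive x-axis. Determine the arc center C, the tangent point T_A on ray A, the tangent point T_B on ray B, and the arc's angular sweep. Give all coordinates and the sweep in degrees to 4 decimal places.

bisector direction at 233.5860° = (-0.593616,-0.804749)
center distance |VC| = r/sin(θ/2) = 18.216161/sin(25.7780°) = 41.887270
C = V + |VC|·bis = (0.3614,-28.9819)
T_A = V + ((C−V)·d_A)·d_A = V + 37.7189·d_A = (-8.1367,-12.8694)
T_B = V + ((C−V)·d_B)·d_B = V + 37.7189·d_B = (18.2646,-32.3441)
sweep = 180° − θ = 128.4440°

center=(0.3614,-28.9819) T_A=(-8.1367,-12.8694) T_B=(18.2646,-32.3441) sweep=128.4440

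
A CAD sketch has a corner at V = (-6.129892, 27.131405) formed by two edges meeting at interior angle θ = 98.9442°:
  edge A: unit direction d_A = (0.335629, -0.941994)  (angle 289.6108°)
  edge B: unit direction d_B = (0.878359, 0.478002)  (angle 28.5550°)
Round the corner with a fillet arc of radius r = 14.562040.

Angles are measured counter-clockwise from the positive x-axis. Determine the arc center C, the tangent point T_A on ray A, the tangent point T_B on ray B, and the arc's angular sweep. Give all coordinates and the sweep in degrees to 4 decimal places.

center=(11.7659,20.2916) T_A=(-1.9515,15.4041) T_B=(4.8052,33.0823) sweep=81.0558

bisector direction at 339.0829° = (0.934098,-0.357017)
center distance |VC| = r/sin(θ/2) = 14.562040/sin(49.4721°) = 19.158320
C = V + |VC|·bis = (11.7659,20.2916)
T_A = V + ((C−V)·d_A)·d_A = V + 12.4494·d_A = (-1.9515,15.4041)
T_B = V + ((C−V)·d_B)·d_B = V + 12.4494·d_B = (4.8052,33.0823)
sweep = 180° − θ = 81.0558°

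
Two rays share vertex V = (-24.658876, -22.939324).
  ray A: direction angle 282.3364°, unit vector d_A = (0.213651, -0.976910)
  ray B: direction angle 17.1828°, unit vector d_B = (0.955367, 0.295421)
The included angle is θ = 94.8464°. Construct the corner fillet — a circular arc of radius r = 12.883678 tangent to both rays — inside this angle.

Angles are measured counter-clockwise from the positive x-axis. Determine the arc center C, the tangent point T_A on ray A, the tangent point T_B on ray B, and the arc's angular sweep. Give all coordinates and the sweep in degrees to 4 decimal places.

bisector direction at 329.7596° = (0.863920,-0.503629)
center distance |VC| = r/sin(θ/2) = 12.883678/sin(47.4232°) = 17.496175
C = V + |VC|·bis = (-9.5436,-31.7509)
T_A = V + ((C−V)·d_A)·d_A = V + 11.8375·d_A = (-22.1298,-34.5035)
T_B = V + ((C−V)·d_B)·d_B = V + 11.8375·d_B = (-13.3497,-19.4423)
sweep = 180° − θ = 85.1536°

center=(-9.5436,-31.7509) T_A=(-22.1298,-34.5035) T_B=(-13.3497,-19.4423) sweep=85.1536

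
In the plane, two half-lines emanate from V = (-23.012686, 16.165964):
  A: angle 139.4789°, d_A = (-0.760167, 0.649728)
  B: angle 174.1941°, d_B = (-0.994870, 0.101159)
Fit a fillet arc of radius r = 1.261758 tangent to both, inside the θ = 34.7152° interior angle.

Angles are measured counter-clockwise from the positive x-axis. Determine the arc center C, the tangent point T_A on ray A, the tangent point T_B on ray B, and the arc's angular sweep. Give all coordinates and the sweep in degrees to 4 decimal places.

center=(-26.9011,17.8296) T_A=(-26.0813,18.7887) T_B=(-27.0287,16.5743) sweep=145.2848

bisector direction at 156.8365° = (-0.919386,0.393356)
center distance |VC| = r/sin(θ/2) = 1.261758/sin(17.3576°) = 4.229339
C = V + |VC|·bis = (-26.9011,17.8296)
T_A = V + ((C−V)·d_A)·d_A = V + 4.0367·d_A = (-26.0813,18.7887)
T_B = V + ((C−V)·d_B)·d_B = V + 4.0367·d_B = (-27.0287,16.5743)
sweep = 180° − θ = 145.2848°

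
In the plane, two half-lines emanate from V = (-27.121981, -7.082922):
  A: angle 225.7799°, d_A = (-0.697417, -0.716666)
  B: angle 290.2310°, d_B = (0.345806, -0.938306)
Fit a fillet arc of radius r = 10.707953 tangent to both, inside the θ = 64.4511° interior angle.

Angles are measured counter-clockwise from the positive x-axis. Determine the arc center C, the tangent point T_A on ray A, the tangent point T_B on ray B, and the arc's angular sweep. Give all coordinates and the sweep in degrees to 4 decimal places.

center=(-31.2951,-26.7249) T_A=(-38.9691,-19.2570) T_B=(-21.2477,-23.0221) sweep=115.5489

bisector direction at 258.0054° = (-0.207819,-0.978167)
center distance |VC| = r/sin(θ/2) = 10.707953/sin(32.2255°) = 20.080415
C = V + |VC|·bis = (-31.2951,-26.7249)
T_A = V + ((C−V)·d_A)·d_A = V + 16.9871·d_A = (-38.9691,-19.2570)
T_B = V + ((C−V)·d_B)·d_B = V + 16.9871·d_B = (-21.2477,-23.0221)
sweep = 180° − θ = 115.5489°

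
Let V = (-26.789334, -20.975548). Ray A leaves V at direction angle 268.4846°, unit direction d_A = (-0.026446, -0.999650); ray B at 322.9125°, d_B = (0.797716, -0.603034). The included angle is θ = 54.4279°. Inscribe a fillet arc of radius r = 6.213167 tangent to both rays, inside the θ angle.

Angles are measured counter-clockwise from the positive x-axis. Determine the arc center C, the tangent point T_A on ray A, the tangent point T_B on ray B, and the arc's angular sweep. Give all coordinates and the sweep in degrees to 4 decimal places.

bisector direction at 295.6986° = (0.433636,-0.901088)
center distance |VC| = r/sin(θ/2) = 6.213167/sin(27.2140°) = 13.586203
C = V + |VC|·bis = (-20.8979,-33.2179)
T_A = V + ((C−V)·d_A)·d_A = V + 12.0823·d_A = (-27.1089,-33.0536)
T_B = V + ((C−V)·d_B)·d_B = V + 12.0823·d_B = (-17.1511,-28.2616)
sweep = 180° − θ = 125.5721°

center=(-20.8979,-33.2179) T_A=(-27.1089,-33.0536) T_B=(-17.1511,-28.2616) sweep=125.5721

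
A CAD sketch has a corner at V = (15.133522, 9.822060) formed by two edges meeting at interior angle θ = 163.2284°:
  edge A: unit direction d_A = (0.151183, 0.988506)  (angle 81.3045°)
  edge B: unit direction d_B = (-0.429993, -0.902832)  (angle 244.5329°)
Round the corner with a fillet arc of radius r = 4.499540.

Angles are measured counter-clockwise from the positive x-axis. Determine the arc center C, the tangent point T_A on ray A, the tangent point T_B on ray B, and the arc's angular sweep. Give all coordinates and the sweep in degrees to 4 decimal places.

center=(10.7860,11.1580) T_A=(15.2338,10.4777) T_B=(14.8483,9.2232) sweep=16.7716

bisector direction at 162.9187° = (-0.955889,0.293728)
center distance |VC| = r/sin(θ/2) = 4.499540/sin(81.6142°) = 4.548167
C = V + |VC|·bis = (10.7860,11.1580)
T_A = V + ((C−V)·d_A)·d_A = V + 0.6633·d_A = (15.2338,10.4777)
T_B = V + ((C−V)·d_B)·d_B = V + 0.6633·d_B = (14.8483,9.2232)
sweep = 180° − θ = 16.7716°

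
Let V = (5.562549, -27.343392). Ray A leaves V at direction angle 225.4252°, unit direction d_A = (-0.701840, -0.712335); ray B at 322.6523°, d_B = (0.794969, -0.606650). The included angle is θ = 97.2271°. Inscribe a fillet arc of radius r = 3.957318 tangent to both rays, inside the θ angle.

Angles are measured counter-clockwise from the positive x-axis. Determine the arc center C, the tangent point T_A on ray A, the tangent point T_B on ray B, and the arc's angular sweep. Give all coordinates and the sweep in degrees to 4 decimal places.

bisector direction at 274.0387° = (0.070431,-0.997517)
center distance |VC| = r/sin(θ/2) = 3.957318/sin(48.6135°) = 5.274543
C = V + |VC|·bis = (5.9340,-32.6048)
T_A = V + ((C−V)·d_A)·d_A = V + 3.4872·d_A = (3.1151,-29.8274)
T_B = V + ((C−V)·d_B)·d_B = V + 3.4872·d_B = (8.3347,-29.4589)
sweep = 180° − θ = 82.7729°

center=(5.9340,-32.6048) T_A=(3.1151,-29.8274) T_B=(8.3347,-29.4589) sweep=82.7729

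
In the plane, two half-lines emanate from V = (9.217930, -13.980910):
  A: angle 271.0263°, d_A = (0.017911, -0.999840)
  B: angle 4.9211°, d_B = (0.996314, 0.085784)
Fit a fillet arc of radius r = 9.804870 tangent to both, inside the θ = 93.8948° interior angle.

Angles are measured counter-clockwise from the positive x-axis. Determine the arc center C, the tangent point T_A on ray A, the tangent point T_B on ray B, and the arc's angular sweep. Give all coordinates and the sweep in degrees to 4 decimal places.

center=(19.1853,-22.9639) T_A=(9.3820,-23.1395) T_B=(18.3442,-13.1951) sweep=86.1052

bisector direction at 317.9737° = (0.742838,-0.669472)
center distance |VC| = r/sin(θ/2) = 9.804870/sin(46.9474°) = 13.417961
C = V + |VC|·bis = (19.1853,-22.9639)
T_A = V + ((C−V)·d_A)·d_A = V + 9.1600·d_A = (9.3820,-23.1395)
T_B = V + ((C−V)·d_B)·d_B = V + 9.1600·d_B = (18.3442,-13.1951)
sweep = 180° − θ = 86.1052°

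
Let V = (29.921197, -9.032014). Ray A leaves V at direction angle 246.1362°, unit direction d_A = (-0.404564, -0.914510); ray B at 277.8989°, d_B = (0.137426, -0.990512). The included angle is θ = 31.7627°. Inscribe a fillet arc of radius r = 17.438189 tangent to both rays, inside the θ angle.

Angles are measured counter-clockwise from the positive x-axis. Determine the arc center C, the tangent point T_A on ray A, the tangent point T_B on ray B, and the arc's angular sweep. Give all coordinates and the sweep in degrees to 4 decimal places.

center=(21.0717,-72.1399) T_A=(5.1243,-65.0850) T_B=(38.3444,-69.7434) sweep=148.2373

bisector direction at 262.0176° = (-0.138870,-0.990311)
center distance |VC| = r/sin(θ/2) = 17.438189/sin(15.8813°) = 63.725321
C = V + |VC|·bis = (21.0717,-72.1399)
T_A = V + ((C−V)·d_A)·d_A = V + 61.2930·d_A = (5.1243,-65.0850)
T_B = V + ((C−V)·d_B)·d_B = V + 61.2930·d_B = (38.3444,-69.7434)
sweep = 180° − θ = 148.2373°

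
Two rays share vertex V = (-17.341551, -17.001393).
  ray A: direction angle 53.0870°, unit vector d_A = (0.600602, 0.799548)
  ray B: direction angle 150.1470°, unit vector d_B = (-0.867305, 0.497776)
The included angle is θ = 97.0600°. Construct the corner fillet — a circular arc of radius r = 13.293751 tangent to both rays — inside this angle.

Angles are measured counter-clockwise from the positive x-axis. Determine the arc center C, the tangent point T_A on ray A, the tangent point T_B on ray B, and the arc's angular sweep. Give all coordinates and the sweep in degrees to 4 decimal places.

center=(-20.9141,0.3767) T_A=(-10.2851,-7.6076) T_B=(-27.5314,-11.1531) sweep=82.9400

bisector direction at 101.6170° = (-0.201369,0.979516)
center distance |VC| = r/sin(θ/2) = 13.293751/sin(48.5300°) = 17.741499
C = V + |VC|·bis = (-20.9141,0.3767)
T_A = V + ((C−V)·d_A)·d_A = V + 11.7489·d_A = (-10.2851,-7.6076)
T_B = V + ((C−V)·d_B)·d_B = V + 11.7489·d_B = (-27.5314,-11.1531)
sweep = 180° − θ = 82.9400°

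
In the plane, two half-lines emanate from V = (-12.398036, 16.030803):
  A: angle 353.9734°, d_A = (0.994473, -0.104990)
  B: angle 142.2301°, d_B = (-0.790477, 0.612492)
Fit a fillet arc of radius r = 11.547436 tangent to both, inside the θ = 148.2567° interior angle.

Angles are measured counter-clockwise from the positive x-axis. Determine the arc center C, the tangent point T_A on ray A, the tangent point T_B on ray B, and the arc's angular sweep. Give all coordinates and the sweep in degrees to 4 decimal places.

bisector direction at 68.1018° = (0.372959,0.927848)
center distance |VC| = r/sin(θ/2) = 11.547436/sin(74.1283°) = 12.005110
C = V + |VC|·bis = (-7.9206,27.1697)
T_A = V + ((C−V)·d_A)·d_A = V + 3.2832·d_A = (-9.1330,15.6861)
T_B = V + ((C−V)·d_B)·d_B = V + 3.2832·d_B = (-14.9933,18.0417)
sweep = 180° − θ = 31.7433°

center=(-7.9206,27.1697) T_A=(-9.1330,15.6861) T_B=(-14.9933,18.0417) sweep=31.7433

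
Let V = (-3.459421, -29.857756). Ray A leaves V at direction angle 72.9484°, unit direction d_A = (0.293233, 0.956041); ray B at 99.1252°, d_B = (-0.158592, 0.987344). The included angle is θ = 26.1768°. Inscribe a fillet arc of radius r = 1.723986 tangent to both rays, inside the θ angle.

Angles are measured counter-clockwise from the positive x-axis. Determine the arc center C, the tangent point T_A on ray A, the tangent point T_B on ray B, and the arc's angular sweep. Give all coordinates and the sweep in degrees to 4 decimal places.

center=(-2.9332,-22.2630) T_A=(-1.2850,-22.7685) T_B=(-4.6354,-22.5364) sweep=153.8232

bisector direction at 86.0368° = (0.069116,0.997609)
center distance |VC| = r/sin(θ/2) = 1.723986/sin(13.0884°) = 7.612960
C = V + |VC|·bis = (-2.9332,-22.2630)
T_A = V + ((C−V)·d_A)·d_A = V + 7.4152·d_A = (-1.2850,-22.7685)
T_B = V + ((C−V)·d_B)·d_B = V + 7.4152·d_B = (-4.6354,-22.5364)
sweep = 180° − θ = 153.8232°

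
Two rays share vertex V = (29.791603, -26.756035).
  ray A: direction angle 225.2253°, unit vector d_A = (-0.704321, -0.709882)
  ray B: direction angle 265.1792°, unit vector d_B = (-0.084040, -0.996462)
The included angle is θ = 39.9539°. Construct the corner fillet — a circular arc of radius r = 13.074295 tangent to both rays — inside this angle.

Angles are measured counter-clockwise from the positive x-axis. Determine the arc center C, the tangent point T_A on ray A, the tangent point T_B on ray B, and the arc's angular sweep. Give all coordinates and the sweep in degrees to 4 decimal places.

center=(13.7410,-61.4964) T_A=(4.4598,-52.2879) T_B=(26.7690,-62.5951) sweep=140.0461

bisector direction at 245.2022° = (-0.419416,-0.907794)
center distance |VC| = r/sin(θ/2) = 13.074295/sin(19.9769°) = 38.268983
C = V + |VC|·bis = (13.7410,-61.4964)
T_A = V + ((C−V)·d_A)·d_A = V + 35.9663·d_A = (4.4598,-52.2879)
T_B = V + ((C−V)·d_B)·d_B = V + 35.9663·d_B = (26.7690,-62.5951)
sweep = 180° − θ = 140.0461°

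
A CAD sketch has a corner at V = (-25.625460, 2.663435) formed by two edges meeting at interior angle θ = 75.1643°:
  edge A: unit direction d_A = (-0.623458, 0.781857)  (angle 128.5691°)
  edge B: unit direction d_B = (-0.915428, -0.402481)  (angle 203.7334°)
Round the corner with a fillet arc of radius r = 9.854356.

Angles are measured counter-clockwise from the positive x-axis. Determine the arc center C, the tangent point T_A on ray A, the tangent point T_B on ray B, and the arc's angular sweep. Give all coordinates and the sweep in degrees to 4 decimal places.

bisector direction at 166.1513° = (-0.970931,0.239360)
center distance |VC| = r/sin(θ/2) = 9.854356/sin(37.5821°) = 16.157376
C = V + |VC|·bis = (-41.3132,6.5309)
T_A = V + ((C−V)·d_A)·d_A = V + 12.8044·d_A = (-33.6085,12.6746)
T_B = V + ((C−V)·d_B)·d_B = V + 12.8044·d_B = (-37.3470,-2.4901)
sweep = 180° − θ = 104.8357°

center=(-41.3132,6.5309) T_A=(-33.6085,12.6746) T_B=(-37.3470,-2.4901) sweep=104.8357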